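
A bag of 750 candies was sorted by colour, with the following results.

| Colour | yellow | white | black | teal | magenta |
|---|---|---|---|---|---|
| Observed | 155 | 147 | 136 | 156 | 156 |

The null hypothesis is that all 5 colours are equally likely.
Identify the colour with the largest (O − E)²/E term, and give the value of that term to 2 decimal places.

black, 1.31

Expected count for each of the 5 categories: 750/5 = 150.
yellow: (155 − 150)²/150 = 25/150 = 0.167
white: (147 − 150)²/150 = 9/150 = 0.060
black: (136 − 150)²/150 = 196/150 = 1.307
teal: (156 − 150)²/150 = 36/150 = 0.240
magenta: (156 − 150)²/150 = 36/150 = 0.240
The largest term is for black: 1.31.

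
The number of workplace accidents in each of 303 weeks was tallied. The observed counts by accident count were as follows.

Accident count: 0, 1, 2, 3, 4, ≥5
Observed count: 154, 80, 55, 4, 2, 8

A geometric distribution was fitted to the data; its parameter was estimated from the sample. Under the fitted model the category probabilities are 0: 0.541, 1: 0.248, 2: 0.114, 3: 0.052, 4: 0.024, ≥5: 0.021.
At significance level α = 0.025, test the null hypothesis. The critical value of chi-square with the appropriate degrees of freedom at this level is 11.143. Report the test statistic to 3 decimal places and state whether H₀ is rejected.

Expected counts E_i = n·p_i: 303×0.541 = 163.923, 303×0.248 = 75.144, 303×0.114 = 34.542, 303×0.052 = 15.756, 303×0.024 = 7.272, 303×0.021 = 6.363.
χ² = (154−163.923)²/163.923 + (80−75.144)²/75.144 + (55−34.542)²/34.542 + (4−15.756)²/15.756 + (2−7.272)²/7.272 + (8−6.363)²/6.363
   = 0.6007 + 0.3138 + 12.1165 + 8.7715 + 3.8221 + 0.4211
Sum = 26.046
df = 4. Since 26.046 > 11.143, we reject H₀.

26.046; reject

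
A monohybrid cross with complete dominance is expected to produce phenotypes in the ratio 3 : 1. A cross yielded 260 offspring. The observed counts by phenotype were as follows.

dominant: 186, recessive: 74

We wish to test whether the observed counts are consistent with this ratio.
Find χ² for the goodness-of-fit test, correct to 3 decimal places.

Ratio total = 4. Expected counts: 260×3/4 = 195, 260×1/4 = 65.
χ² = (186−195)²/195 + (74−65)²/65
   = 0.4154 + 1.2462
Sum = 1.662

1.662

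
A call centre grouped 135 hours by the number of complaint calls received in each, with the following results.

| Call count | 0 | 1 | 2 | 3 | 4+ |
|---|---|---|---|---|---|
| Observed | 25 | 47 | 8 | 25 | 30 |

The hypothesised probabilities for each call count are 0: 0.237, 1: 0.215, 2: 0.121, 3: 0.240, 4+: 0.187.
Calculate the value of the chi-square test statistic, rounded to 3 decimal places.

Expected counts E_i = n·p_i: 135×0.237 = 31.995, 135×0.215 = 29.025, 135×0.121 = 16.335, 135×0.240 = 32.4, 135×0.187 = 25.245.
0: (25 − 31.995)²/31.995 = 48.930025/31.995 = 1.5293
1: (47 − 29.025)²/29.025 = 323.100625/29.025 = 11.1318
2: (8 − 16.335)²/16.335 = 69.472225/16.335 = 4.2530
3: (25 − 32.4)²/32.4 = 54.76/32.4 = 1.6901
4+: (30 − 25.245)²/25.245 = 22.610025/25.245 = 0.8956
Sum = 19.500

19.500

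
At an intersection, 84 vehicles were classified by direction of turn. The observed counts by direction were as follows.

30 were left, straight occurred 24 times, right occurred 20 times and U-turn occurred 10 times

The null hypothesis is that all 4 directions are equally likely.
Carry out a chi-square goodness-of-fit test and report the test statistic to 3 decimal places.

10.095

Expected count for each of the 4 categories: 84/4 = 21.
cat           O        E   (O−E)²/E
left         30       21     3.8571
straight     24       21     0.4286
right        20       21     0.0476
U-turn       10       21     5.7619
Sum = 10.095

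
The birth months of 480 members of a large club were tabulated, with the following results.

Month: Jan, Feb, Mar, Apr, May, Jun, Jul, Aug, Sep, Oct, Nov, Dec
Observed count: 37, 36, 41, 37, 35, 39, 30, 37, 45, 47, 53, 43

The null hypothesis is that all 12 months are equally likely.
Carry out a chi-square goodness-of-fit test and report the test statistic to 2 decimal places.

10.55

Expected count for each of the 12 categories: 480/12 = 40.
cat         O        E   (O−E)²/E
Jan        37       40      0.225
Feb        36       40      0.400
Mar        41       40      0.025
Apr        37       40      0.225
May        35       40      0.625
Jun        39       40      0.025
Jul        30       40      2.500
Aug        37       40      0.225
Sep        45       40      0.625
Oct        47       40      1.225
Nov        53       40      4.225
Dec        43       40      0.225
Sum = 10.55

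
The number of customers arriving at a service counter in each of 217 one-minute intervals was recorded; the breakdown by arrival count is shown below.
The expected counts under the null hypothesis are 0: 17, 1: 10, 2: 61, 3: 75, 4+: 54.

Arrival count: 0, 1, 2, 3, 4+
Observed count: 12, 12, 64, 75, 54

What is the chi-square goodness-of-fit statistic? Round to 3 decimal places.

cat         O        E   (O−E)²/E
0          12       17     1.4706
1          12       10     0.4000
2          64       61     0.1475
3          75       75     0.0000
4+         54       54     0.0000
Sum = 2.018

2.018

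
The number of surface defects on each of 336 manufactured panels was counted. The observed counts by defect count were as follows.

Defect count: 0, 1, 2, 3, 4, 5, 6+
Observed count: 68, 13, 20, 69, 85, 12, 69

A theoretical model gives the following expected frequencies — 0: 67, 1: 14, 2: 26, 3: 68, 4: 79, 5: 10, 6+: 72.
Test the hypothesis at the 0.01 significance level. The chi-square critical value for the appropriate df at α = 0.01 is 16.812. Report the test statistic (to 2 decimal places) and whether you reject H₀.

2.47; do not reject

χ² = (68−67)²/67 + (13−14)²/14 + (20−26)²/26 + (69−68)²/68 + (85−79)²/79 + (12−10)²/10 + (69−72)²/72
   = 0.015 + 0.071 + 1.385 + 0.015 + 0.456 + 0.400 + 0.125
Sum = 2.47
df = 6. Since 2.47 < 16.812, we do not reject H₀.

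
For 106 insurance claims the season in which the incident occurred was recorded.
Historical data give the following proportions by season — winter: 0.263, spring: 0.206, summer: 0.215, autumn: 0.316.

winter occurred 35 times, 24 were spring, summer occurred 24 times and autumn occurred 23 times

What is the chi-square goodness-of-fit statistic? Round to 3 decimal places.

5.387

Expected counts E_i = n·p_i: 106×0.263 = 27.878, 106×0.206 = 21.836, 106×0.215 = 22.79, 106×0.316 = 33.496.
winter: (35 − 27.878)²/27.878 = 50.722884/27.878 = 1.8195
spring: (24 − 21.836)²/21.836 = 4.682896/21.836 = 0.2145
summer: (24 − 22.79)²/22.79 = 1.4641/22.79 = 0.0642
autumn: (23 − 33.496)²/33.496 = 110.166016/33.496 = 3.2889
Sum = 5.387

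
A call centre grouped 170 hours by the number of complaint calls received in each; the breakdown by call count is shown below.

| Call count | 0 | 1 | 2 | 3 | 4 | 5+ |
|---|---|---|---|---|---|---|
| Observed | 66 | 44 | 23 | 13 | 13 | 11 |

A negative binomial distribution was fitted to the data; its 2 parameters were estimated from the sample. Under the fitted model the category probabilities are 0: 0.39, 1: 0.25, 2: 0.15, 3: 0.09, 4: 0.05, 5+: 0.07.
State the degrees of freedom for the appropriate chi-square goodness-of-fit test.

There are k = 6 categories and 2 parameters estimated from the data, so df = 6 − 1 − 2 = 3.

3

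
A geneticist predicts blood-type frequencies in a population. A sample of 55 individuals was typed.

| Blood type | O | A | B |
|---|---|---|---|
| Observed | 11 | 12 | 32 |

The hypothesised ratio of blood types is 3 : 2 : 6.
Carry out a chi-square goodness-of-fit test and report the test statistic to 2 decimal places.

1.60

Ratio total = 11. Expected counts: 55×3/11 = 15, 55×2/11 = 10, 55×6/11 = 30.
O: (11 − 15)²/15 = 16/15 = 1.067
A: (12 − 10)²/10 = 4/10 = 0.400
B: (32 − 30)²/30 = 4/30 = 0.133
Sum = 1.60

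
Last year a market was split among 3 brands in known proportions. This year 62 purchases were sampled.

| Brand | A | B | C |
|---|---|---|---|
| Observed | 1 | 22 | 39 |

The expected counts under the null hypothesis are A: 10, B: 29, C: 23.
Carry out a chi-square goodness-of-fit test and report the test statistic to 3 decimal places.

20.920

χ² = (1−10)²/10 + (22−29)²/29 + (39−23)²/23
   = 8.1000 + 1.6897 + 11.1304
Sum = 20.920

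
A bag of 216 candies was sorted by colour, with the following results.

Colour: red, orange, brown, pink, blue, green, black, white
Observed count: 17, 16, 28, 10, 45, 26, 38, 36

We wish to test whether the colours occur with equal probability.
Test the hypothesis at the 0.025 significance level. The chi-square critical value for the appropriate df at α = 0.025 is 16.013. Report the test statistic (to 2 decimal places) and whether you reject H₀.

Expected count for each of the 8 categories: 216/8 = 27.
χ² = (17−27)²/27 + (16−27)²/27 + (28−27)²/27 + (10−27)²/27 + (45−27)²/27 + (26−27)²/27 + (38−27)²/27 + (36−27)²/27
   = 3.704 + 4.481 + 0.037 + 10.704 + 12.000 + 0.037 + 4.481 + 3.000
Sum = 38.44
df = 7. Since 38.44 > 16.013, we reject H₀.

38.44; reject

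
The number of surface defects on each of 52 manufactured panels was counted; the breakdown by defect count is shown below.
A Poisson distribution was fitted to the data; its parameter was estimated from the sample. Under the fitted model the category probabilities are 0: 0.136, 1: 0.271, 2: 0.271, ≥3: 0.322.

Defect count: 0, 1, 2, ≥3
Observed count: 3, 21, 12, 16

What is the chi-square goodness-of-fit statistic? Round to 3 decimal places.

Expected counts E_i = n·p_i: 52×0.136 = 7.072, 52×0.271 = 14.092, 52×0.271 = 14.092, 52×0.322 = 16.744.
χ² = (3−7.072)²/7.072 + (21−14.092)²/14.092 + (12−14.092)²/14.092 + (16−16.744)²/16.744
   = 2.3446 + 3.3864 + 0.3106 + 0.0331
Sum = 6.075

6.075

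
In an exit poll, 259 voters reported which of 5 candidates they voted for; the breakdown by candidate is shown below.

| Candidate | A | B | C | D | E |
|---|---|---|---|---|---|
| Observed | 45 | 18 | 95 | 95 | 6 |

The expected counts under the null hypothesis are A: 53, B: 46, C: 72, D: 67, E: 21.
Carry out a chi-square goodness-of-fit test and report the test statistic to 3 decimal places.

χ² = (45−53)²/53 + (18−46)²/46 + (95−72)²/72 + (95−67)²/67 + (6−21)²/21
   = 1.2075 + 17.0435 + 7.3472 + 11.7015 + 10.7143
Sum = 48.014

48.014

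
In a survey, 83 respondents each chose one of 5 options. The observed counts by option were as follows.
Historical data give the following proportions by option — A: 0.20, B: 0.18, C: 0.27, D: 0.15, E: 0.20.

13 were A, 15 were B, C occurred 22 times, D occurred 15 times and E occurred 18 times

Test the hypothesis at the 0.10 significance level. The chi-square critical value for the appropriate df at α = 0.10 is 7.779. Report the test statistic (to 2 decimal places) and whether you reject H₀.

1.43; do not reject

Expected counts E_i = n·p_i: 83×0.20 = 16.6, 83×0.18 = 14.94, 83×0.27 = 22.41, 83×0.15 = 12.45, 83×0.20 = 16.6.
A: (13 − 16.6)²/16.6 = 12.96/16.6 = 0.781
B: (15 − 14.94)²/14.94 = 0.0036/14.94 = 0.000
C: (22 − 22.41)²/22.41 = 0.1681/22.41 = 0.008
D: (15 − 12.45)²/12.45 = 6.5025/12.45 = 0.522
E: (18 − 16.6)²/16.6 = 1.96/16.6 = 0.118
Sum = 1.43
df = 4. Since 1.43 < 7.779, we do not reject H₀.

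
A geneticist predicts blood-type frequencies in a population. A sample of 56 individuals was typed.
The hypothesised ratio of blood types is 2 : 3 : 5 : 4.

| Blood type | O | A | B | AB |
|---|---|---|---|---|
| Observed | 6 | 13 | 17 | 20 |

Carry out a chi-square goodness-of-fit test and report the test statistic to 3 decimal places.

Ratio total = 14. Expected counts: 56×2/14 = 8, 56×3/14 = 12, 56×5/14 = 20, 56×4/14 = 16.
O: (6 − 8)²/8 = 4/8 = 0.5000
A: (13 − 12)²/12 = 1/12 = 0.0833
B: (17 − 20)²/20 = 9/20 = 0.4500
AB: (20 − 16)²/16 = 16/16 = 1.0000
Sum = 2.033

2.033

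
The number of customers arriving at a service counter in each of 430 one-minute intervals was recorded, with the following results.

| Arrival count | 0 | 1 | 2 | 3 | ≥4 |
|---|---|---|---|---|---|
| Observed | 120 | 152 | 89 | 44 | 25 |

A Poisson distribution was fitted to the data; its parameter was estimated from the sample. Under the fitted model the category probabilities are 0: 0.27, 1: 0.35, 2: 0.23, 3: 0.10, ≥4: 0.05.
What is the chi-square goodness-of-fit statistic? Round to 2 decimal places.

1.73

Expected counts E_i = n·p_i: 430×0.27 = 116.1, 430×0.35 = 150.5, 430×0.23 = 98.9, 430×0.10 = 43, 430×0.05 = 21.5.
0: (120 − 116.1)²/116.1 = 15.21/116.1 = 0.131
1: (152 − 150.5)²/150.5 = 2.25/150.5 = 0.015
2: (89 − 98.9)²/98.9 = 98.01/98.9 = 0.991
3: (44 − 43)²/43 = 1/43 = 0.023
≥4: (25 − 21.5)²/21.5 = 12.25/21.5 = 0.570
Sum = 1.73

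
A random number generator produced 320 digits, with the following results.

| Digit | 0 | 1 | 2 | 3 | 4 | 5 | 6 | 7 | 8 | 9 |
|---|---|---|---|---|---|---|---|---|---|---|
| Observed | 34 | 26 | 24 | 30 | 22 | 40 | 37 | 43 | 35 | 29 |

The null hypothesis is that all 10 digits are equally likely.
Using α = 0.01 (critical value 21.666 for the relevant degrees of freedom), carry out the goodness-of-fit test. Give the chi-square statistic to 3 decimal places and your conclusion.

13.625; do not reject

Under H₀ each category has probability 1/10, so each expected count is 320/10 = 32.
cat         O        E   (O−E)²/E
0          34       32     0.1250
1          26       32     1.1250
2          24       32     2.0000
3          30       32     0.1250
4          22       32     3.1250
5          40       32     2.0000
6          37       32     0.7813
7          43       32     3.7813
8          35       32     0.2813
9          29       32     0.2813
Sum = 13.625
df = 9. Since 13.625 < 21.666, we do not reject H₀.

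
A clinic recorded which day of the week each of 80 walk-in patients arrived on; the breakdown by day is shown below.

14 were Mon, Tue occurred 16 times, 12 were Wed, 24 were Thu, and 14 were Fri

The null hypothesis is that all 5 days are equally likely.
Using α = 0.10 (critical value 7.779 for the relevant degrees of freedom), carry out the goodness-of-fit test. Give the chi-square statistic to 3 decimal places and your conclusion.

5.500; do not reject

Expected count for each of the 5 categories: 80/5 = 16.
χ² = (14−16)²/16 + (16−16)²/16 + (12−16)²/16 + (24−16)²/16 + (14−16)²/16
   = 0.2500 + 0.0000 + 1.0000 + 4.0000 + 0.2500
Sum = 5.500
df = 4. Since 5.500 < 7.779, we do not reject H₀.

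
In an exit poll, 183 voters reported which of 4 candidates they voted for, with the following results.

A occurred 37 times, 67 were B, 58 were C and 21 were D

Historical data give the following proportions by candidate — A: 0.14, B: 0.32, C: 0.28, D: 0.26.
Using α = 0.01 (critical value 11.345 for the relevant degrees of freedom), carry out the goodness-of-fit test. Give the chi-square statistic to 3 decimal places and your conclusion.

Expected counts E_i = n·p_i: 183×0.14 = 25.62, 183×0.32 = 58.56, 183×0.28 = 51.24, 183×0.26 = 47.58.
cat         O        E   (O−E)²/E
A          37    25.62     5.0548
B          67    58.56     1.2164
C          58    51.24     0.8918
D          21    47.58    14.8486
Sum = 22.012
df = 3. Since 22.012 > 11.345, we reject H₀.

22.012; reject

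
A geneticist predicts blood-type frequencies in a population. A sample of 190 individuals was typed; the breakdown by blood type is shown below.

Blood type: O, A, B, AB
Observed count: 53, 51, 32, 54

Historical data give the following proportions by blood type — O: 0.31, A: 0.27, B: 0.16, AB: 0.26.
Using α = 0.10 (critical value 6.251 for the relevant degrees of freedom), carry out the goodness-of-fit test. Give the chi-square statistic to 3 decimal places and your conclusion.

Expected counts E_i = n·p_i: 190×0.31 = 58.9, 190×0.27 = 51.3, 190×0.16 = 30.4, 190×0.26 = 49.4.
cat         O        E   (O−E)²/E
O          53     58.9     0.5910
A          51     51.3     0.0018
B          32     30.4     0.0842
AB         54     49.4     0.4283
Sum = 1.105
df = 3. Since 1.105 < 6.251, we do not reject H₀.

1.105; do not reject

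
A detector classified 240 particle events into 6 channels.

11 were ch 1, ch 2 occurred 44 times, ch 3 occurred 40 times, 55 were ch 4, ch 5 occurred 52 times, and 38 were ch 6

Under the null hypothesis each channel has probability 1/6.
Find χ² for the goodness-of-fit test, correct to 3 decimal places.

30.750

Expected count for each of the 6 categories: 240/6 = 40.
χ² = (11−40)²/40 + (44−40)²/40 + (40−40)²/40 + (55−40)²/40 + (52−40)²/40 + (38−40)²/40
   = 21.0250 + 0.4000 + 0.0000 + 5.6250 + 3.6000 + 0.1000
Sum = 30.750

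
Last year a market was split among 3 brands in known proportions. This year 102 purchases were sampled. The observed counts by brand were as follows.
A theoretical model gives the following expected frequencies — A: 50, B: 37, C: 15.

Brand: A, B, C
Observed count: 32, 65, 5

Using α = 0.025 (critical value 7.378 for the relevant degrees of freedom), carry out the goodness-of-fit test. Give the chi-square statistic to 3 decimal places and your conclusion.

34.336; reject

cat         O        E   (O−E)²/E
A          32       50     6.4800
B          65       37    21.1892
C           5       15     6.6667
Sum = 34.336
df = 2. Since 34.336 > 7.378, we reject H₀.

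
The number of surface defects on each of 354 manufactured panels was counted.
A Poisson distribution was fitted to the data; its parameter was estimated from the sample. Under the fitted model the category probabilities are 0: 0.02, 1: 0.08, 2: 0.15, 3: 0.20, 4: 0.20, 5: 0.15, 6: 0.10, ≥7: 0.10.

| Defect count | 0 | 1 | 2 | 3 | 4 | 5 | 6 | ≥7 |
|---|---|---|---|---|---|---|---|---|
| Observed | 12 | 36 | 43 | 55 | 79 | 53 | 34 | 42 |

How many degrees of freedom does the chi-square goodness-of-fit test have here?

6

There are k = 8 categories and 1 parameter estimated from the data, so df = 8 − 1 − 1 = 6.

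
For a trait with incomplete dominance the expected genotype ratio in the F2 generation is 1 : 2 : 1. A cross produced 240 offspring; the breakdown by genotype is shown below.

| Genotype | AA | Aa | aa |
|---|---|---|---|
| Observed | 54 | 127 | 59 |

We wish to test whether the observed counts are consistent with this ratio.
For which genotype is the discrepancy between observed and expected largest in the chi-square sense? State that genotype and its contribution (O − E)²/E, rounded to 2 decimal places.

AA, 0.60

Ratio total = 4. Expected counts: 240×1/4 = 60, 240×2/4 = 120, 240×1/4 = 60.
χ² = (54−60)²/60 + (127−120)²/120 + (59−60)²/60
   = 0.600 + 0.408 + 0.017
The largest term is for AA: 0.60.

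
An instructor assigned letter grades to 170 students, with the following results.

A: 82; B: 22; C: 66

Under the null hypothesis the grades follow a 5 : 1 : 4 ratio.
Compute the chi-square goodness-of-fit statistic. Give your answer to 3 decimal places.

1.635

Ratio total = 10. Expected counts: 170×5/10 = 85, 170×1/10 = 17, 170×4/10 = 68.
cat         O        E   (O−E)²/E
A          82       85     0.1059
B          22       17     1.4706
C          66       68     0.0588
Sum = 1.635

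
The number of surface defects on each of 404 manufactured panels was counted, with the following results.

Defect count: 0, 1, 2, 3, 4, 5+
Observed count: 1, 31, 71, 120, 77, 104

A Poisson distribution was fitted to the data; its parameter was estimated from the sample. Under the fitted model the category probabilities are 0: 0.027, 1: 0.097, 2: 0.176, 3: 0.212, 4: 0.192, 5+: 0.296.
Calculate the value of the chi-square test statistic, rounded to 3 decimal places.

26.524

Expected counts E_i = n·p_i: 404×0.027 = 10.908, 404×0.097 = 39.188, 404×0.176 = 71.104, 404×0.212 = 85.648, 404×0.192 = 77.568, 404×0.296 = 119.584.
0: (1 − 10.908)²/10.908 = 98.168464/10.908 = 8.9997
1: (31 − 39.188)²/39.188 = 67.043344/39.188 = 1.7108
2: (71 − 71.104)²/71.104 = 0.010816/71.104 = 0.0002
3: (120 − 85.648)²/85.648 = 1180.059904/85.648 = 13.7780
4: (77 − 77.568)²/77.568 = 0.322624/77.568 = 0.0042
5+: (104 − 119.584)²/119.584 = 242.861056/119.584 = 2.0309
Sum = 26.524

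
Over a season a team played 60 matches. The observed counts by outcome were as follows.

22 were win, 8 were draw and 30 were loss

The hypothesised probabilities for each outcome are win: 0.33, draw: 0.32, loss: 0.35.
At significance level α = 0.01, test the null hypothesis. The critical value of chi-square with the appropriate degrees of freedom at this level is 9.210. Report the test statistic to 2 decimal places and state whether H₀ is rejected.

10.63; reject

Expected counts E_i = n·p_i: 60×0.33 = 19.8, 60×0.32 = 19.2, 60×0.35 = 21.
χ² = (22−19.8)²/19.8 + (8−19.2)²/19.2 + (30−21)²/21
   = 0.244 + 6.533 + 3.857
Sum = 10.63
df = 2. Since 10.63 > 9.210, we reject H₀.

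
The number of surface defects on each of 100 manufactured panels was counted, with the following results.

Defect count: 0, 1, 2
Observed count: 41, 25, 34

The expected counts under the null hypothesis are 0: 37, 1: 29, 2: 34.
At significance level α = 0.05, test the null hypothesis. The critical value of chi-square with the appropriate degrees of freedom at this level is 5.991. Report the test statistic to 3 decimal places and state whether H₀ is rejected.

0: (41 − 37)²/37 = 16/37 = 0.4324
1: (25 − 29)²/29 = 16/29 = 0.5517
2: (34 − 34)²/34 = 0/34 = 0.0000
Sum = 0.984
df = 2. Since 0.984 < 5.991, we do not reject H₀.

0.984; do not reject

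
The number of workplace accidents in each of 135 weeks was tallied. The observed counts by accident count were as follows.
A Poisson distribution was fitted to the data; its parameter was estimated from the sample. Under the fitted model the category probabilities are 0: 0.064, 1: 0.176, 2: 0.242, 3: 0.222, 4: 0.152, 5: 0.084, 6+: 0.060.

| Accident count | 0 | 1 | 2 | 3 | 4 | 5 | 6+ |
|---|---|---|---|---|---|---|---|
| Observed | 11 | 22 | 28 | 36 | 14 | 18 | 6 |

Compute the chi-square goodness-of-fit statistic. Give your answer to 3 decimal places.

Expected counts E_i = n·p_i: 135×0.064 = 8.64, 135×0.176 = 23.76, 135×0.242 = 32.67, 135×0.222 = 29.97, 135×0.152 = 20.52, 135×0.084 = 11.34, 135×0.060 = 8.1.
0: (11 − 8.64)²/8.64 = 5.5696/8.64 = 0.6446
1: (22 − 23.76)²/23.76 = 3.0976/23.76 = 0.1304
2: (28 − 32.67)²/32.67 = 21.8089/32.67 = 0.6676
3: (36 − 29.97)²/29.97 = 36.3609/29.97 = 1.2132
4: (14 − 20.52)²/20.52 = 42.5104/20.52 = 2.0717
5: (18 − 11.34)²/11.34 = 44.3556/11.34 = 3.9114
6+: (6 − 8.1)²/8.1 = 4.41/8.1 = 0.5444
Sum = 9.183

9.183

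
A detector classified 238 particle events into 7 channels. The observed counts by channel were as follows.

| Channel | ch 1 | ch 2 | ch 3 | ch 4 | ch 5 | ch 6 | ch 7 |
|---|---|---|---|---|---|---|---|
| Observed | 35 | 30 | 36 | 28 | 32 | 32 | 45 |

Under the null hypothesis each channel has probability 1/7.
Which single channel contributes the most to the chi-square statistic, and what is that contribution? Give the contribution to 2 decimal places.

ch 7, 3.56

Expected count for each of the 7 categories: 238/7 = 34.
ch 1: (35 − 34)²/34 = 1/34 = 0.029
ch 2: (30 − 34)²/34 = 16/34 = 0.471
ch 3: (36 − 34)²/34 = 4/34 = 0.118
ch 4: (28 − 34)²/34 = 36/34 = 1.059
ch 5: (32 − 34)²/34 = 4/34 = 0.118
ch 6: (32 − 34)²/34 = 4/34 = 0.118
ch 7: (45 − 34)²/34 = 121/34 = 3.559
The largest term is for ch 7: 3.56.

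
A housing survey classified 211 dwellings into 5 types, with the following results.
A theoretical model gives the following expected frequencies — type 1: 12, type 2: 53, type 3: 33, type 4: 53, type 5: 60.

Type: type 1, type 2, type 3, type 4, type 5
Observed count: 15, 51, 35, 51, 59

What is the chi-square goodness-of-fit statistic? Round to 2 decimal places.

1.04

type 1: (15 − 12)²/12 = 9/12 = 0.750
type 2: (51 − 53)²/53 = 4/53 = 0.075
type 3: (35 − 33)²/33 = 4/33 = 0.121
type 4: (51 − 53)²/53 = 4/53 = 0.075
type 5: (59 − 60)²/60 = 1/60 = 0.017
Sum = 1.04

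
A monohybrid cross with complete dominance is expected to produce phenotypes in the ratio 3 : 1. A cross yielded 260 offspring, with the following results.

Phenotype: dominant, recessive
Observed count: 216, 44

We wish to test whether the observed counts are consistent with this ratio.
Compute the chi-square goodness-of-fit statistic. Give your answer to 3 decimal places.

9.046

Ratio total = 4. Expected counts: 260×3/4 = 195, 260×1/4 = 65.
dominant: (216 − 195)²/195 = 441/195 = 2.2615
recessive: (44 − 65)²/65 = 441/65 = 6.7846
Sum = 9.046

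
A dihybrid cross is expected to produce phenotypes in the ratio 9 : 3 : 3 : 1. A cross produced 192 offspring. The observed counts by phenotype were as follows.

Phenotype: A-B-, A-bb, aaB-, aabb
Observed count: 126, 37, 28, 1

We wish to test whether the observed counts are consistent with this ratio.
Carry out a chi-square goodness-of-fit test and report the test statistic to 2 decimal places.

Ratio total = 16. Expected counts: 192×9/16 = 108, 192×3/16 = 36, 192×3/16 = 36, 192×1/16 = 12.
cat         O        E   (O−E)²/E
A-B-      126      108      3.000
A-bb       37       36      0.028
aaB-       28       36      1.778
aabb        1       12     10.083
Sum = 14.89

14.89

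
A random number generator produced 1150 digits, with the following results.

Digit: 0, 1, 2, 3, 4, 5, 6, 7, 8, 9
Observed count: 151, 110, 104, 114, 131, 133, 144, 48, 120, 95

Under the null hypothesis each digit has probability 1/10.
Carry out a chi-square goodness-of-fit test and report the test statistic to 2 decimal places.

Expected count for each of the 10 categories: 1150/10 = 115.
χ² = (151−115)²/115 + (110−115)²/115 + (104−115)²/115 + (114−115)²/115 + (131−115)²/115 + (133−115)²/115 + (144−115)²/115 + (48−115)²/115 + (120−115)²/115 + (95−115)²/115
   = 11.270 + 0.217 + 1.052 + 0.009 + 2.226 + 2.817 + 7.313 + 39.035 + 0.217 + 3.478
Sum = 67.63

67.63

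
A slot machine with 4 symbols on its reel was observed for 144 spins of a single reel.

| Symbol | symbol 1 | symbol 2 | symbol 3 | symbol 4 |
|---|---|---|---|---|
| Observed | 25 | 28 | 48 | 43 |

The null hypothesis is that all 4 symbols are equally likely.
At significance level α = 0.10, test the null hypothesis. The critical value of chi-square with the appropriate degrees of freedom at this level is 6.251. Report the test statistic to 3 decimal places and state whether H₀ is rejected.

10.500; reject

Under H₀ each category has probability 1/4, so each expected count is 144/4 = 36.
χ² = (25−36)²/36 + (28−36)²/36 + (48−36)²/36 + (43−36)²/36
   = 3.3611 + 1.7778 + 4.0000 + 1.3611
Sum = 10.500
df = 3. Since 10.500 > 6.251, we reject H₀.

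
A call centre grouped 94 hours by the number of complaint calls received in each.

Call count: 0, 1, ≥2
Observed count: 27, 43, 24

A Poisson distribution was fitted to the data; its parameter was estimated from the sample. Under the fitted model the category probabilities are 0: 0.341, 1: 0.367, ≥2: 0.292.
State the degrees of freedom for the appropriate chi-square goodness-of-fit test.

1

There are k = 3 categories and 1 parameter estimated from the data, so df = 3 − 1 − 1 = 1.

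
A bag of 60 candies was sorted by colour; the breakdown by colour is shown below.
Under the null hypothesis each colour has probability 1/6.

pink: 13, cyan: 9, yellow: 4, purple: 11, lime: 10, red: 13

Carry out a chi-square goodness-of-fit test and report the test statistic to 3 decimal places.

Expected count for each of the 6 categories: 60/6 = 10.
pink: (13 − 10)²/10 = 9/10 = 0.9000
cyan: (9 − 10)²/10 = 1/10 = 0.1000
yellow: (4 − 10)²/10 = 36/10 = 3.6000
purple: (11 − 10)²/10 = 1/10 = 0.1000
lime: (10 − 10)²/10 = 0/10 = 0.0000
red: (13 − 10)²/10 = 9/10 = 0.9000
Sum = 5.600

5.600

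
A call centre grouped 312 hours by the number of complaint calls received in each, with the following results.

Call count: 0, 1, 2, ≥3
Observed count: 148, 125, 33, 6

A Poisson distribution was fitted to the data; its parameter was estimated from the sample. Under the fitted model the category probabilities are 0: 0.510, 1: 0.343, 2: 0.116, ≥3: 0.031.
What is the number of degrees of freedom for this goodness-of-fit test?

2

There are k = 4 categories and 1 parameter estimated from the data, so df = 4 − 1 − 1 = 2.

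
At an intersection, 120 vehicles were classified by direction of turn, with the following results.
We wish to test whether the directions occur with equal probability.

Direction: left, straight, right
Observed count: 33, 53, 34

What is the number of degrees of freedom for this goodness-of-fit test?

2

There are k = 3 categories and no parameters were estimated from the data, so df = 3 − 1 = 2.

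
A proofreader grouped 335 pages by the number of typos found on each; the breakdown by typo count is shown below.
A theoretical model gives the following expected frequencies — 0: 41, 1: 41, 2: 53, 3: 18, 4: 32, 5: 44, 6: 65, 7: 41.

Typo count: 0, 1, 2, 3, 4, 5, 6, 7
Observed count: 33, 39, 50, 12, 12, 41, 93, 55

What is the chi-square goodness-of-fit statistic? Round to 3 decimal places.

33.375

cat         O        E   (O−E)²/E
0          33       41     1.5610
1          39       41     0.0976
2          50       53     0.1698
3          12       18     2.0000
4          12       32    12.5000
5          41       44     0.2045
6          93       65    12.0615
7          55       41     4.7805
Sum = 33.375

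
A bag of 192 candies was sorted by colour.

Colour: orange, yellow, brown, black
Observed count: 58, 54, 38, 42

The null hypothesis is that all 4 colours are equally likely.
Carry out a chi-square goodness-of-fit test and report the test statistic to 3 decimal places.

Under H₀ each category has probability 1/4, so each expected count is 192/4 = 48.
cat         O        E   (O−E)²/E
orange     58       48     2.0833
yellow     54       48     0.7500
brown      38       48     2.0833
black      42       48     0.7500
Sum = 5.667

5.667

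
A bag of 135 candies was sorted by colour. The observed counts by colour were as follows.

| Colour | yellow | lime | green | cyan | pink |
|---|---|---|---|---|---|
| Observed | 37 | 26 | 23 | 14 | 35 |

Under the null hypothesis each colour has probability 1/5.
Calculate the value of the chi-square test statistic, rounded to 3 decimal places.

Under H₀ each category has probability 1/5, so each expected count is 135/5 = 27.
χ² = (37−27)²/27 + (26−27)²/27 + (23−27)²/27 + (14−27)²/27 + (35−27)²/27
   = 3.7037 + 0.0370 + 0.5926 + 6.2593 + 2.3704
Sum = 12.963

12.963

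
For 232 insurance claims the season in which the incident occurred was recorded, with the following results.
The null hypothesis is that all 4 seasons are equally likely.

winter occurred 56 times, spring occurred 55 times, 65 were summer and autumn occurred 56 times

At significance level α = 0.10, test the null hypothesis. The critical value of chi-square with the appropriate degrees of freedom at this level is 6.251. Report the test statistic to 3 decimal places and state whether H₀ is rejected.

Under H₀ each category has probability 1/4, so each expected count is 232/4 = 58.
cat         O        E   (O−E)²/E
winter     56       58     0.0690
spring     55       58     0.1552
summer     65       58     0.8448
autumn     56       58     0.0690
Sum = 1.138
df = 3. Since 1.138 < 6.251, we do not reject H₀.

1.138; do not reject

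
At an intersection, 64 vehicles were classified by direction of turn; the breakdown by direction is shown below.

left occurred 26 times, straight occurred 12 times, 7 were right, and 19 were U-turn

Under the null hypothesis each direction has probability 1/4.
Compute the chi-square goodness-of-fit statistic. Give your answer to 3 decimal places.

Under H₀ each category has probability 1/4, so each expected count is 64/4 = 16.
cat           O        E   (O−E)²/E
left         26       16     6.2500
straight     12       16     1.0000
right         7       16     5.0625
U-turn       19       16     0.5625
Sum = 12.875

12.875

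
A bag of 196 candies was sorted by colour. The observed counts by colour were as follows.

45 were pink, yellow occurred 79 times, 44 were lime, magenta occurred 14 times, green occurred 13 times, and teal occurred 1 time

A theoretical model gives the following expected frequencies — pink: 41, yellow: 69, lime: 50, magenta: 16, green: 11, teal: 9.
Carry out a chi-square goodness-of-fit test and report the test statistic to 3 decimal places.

10.284

χ² = (45−41)²/41 + (79−69)²/69 + (44−50)²/50 + (14−16)²/16 + (13−11)²/11 + (1−9)²/9
   = 0.3902 + 1.4493 + 0.7200 + 0.2500 + 0.3636 + 7.1111
Sum = 10.284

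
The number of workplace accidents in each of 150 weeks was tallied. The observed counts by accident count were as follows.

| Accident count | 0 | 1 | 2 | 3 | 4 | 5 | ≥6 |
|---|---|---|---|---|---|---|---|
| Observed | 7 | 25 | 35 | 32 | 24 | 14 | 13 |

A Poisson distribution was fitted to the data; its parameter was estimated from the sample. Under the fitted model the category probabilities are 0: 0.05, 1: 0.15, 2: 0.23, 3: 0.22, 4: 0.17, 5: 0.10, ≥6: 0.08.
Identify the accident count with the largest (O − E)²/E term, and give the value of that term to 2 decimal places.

Expected counts E_i = n·p_i: 150×0.05 = 7.5, 150×0.15 = 22.5, 150×0.23 = 34.5, 150×0.22 = 33, 150×0.17 = 25.5, 150×0.10 = 15, 150×0.08 = 12.
cat         O        E   (O−E)²/E
0           7      7.5      0.033
1          25     22.5      0.278
2          35     34.5      0.007
3          32       33      0.030
4          24     25.5      0.088
5          14       15      0.067
≥6         13       12      0.083
The largest term is for 1: 0.28.

1, 0.28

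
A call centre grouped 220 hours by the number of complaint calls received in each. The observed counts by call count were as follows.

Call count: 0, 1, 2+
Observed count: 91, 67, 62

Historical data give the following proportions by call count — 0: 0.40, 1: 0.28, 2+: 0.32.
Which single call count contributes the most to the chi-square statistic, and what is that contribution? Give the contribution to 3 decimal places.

2+, 1.002

Expected counts E_i = n·p_i: 220×0.40 = 88, 220×0.28 = 61.6, 220×0.32 = 70.4.
χ² = (91−88)²/88 + (67−61.6)²/61.6 + (62−70.4)²/70.4
   = 0.1023 + 0.4734 + 1.0023
The largest term is for 2+: 1.002.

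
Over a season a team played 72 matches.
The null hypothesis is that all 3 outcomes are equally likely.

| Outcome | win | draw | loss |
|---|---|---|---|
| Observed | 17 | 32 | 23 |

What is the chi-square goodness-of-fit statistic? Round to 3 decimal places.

Expected count for each of the 3 categories: 72/3 = 24.
win: (17 − 24)²/24 = 49/24 = 2.0417
draw: (32 − 24)²/24 = 64/24 = 2.6667
loss: (23 − 24)²/24 = 1/24 = 0.0417
Sum = 4.750

4.750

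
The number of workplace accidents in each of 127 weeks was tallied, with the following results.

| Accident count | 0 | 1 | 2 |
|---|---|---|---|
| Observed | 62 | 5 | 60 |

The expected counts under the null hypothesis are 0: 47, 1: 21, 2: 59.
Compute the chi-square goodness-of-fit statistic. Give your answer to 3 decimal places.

16.995

0: (62 − 47)²/47 = 225/47 = 4.7872
1: (5 − 21)²/21 = 256/21 = 12.1905
2: (60 − 59)²/59 = 1/59 = 0.0169
Sum = 16.995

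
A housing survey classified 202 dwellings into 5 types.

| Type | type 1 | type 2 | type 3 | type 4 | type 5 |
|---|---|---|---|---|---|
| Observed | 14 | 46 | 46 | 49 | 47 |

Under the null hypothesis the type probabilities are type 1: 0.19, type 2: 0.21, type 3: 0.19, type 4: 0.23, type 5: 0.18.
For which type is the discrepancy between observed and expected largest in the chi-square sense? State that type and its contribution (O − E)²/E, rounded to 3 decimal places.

type 1, 15.487

Expected counts E_i = n·p_i: 202×0.19 = 38.38, 202×0.21 = 42.42, 202×0.19 = 38.38, 202×0.23 = 46.46, 202×0.18 = 36.36.
type 1: (14 − 38.38)²/38.38 = 594.3844/38.38 = 15.4868
type 2: (46 − 42.42)²/42.42 = 12.8164/42.42 = 0.3021
type 3: (46 − 38.38)²/38.38 = 58.0644/38.38 = 1.5129
type 4: (49 − 46.46)²/46.46 = 6.4516/46.46 = 0.1389
type 5: (47 − 36.36)²/36.36 = 113.2096/36.36 = 3.1136
The largest term is for type 1: 15.487.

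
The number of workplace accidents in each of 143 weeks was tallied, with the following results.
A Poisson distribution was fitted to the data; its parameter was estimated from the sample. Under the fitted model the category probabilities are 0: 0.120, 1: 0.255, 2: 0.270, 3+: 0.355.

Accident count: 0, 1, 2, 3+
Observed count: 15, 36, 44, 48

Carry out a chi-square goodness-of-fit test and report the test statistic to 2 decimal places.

1.18

Expected counts E_i = n·p_i: 143×0.120 = 17.16, 143×0.255 = 36.465, 143×0.270 = 38.61, 143×0.355 = 50.765.
0: (15 − 17.16)²/17.16 = 4.6656/17.16 = 0.272
1: (36 − 36.465)²/36.465 = 0.216225/36.465 = 0.006
2: (44 − 38.61)²/38.61 = 29.0521/38.61 = 0.752
3+: (48 − 50.765)²/50.765 = 7.645225/50.765 = 0.151
Sum = 1.18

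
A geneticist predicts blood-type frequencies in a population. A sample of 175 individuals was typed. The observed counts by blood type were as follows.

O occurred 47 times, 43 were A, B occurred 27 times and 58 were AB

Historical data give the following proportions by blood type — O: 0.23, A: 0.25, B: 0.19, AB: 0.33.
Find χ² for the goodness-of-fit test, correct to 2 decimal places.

Expected counts E_i = n·p_i: 175×0.23 = 40.25, 175×0.25 = 43.75, 175×0.19 = 33.25, 175×0.33 = 57.75.
cat         O        E   (O−E)²/E
O          47    40.25      1.132
A          43    43.75      0.013
B          27    33.25      1.175
AB         58    57.75      0.001
Sum = 2.32

2.32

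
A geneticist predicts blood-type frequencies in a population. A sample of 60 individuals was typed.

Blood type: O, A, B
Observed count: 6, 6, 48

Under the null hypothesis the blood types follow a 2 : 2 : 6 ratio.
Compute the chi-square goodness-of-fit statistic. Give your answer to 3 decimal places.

10.000

Ratio total = 10. Expected counts: 60×2/10 = 12, 60×2/10 = 12, 60×6/10 = 36.
O: (6 − 12)²/12 = 36/12 = 3.0000
A: (6 − 12)²/12 = 36/12 = 3.0000
B: (48 − 36)²/36 = 144/36 = 4.0000
Sum = 10.000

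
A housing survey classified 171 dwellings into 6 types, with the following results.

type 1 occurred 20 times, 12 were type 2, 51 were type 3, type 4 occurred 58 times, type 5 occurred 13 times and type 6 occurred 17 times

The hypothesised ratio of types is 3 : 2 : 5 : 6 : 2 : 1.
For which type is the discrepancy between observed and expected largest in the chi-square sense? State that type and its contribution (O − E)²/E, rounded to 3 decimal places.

type 6, 7.111

Ratio total = 19. Expected counts: 171×3/19 = 27, 171×2/19 = 18, 171×5/19 = 45, 171×6/19 = 54, 171×2/19 = 18, 171×1/19 = 9.
χ² = (20−27)²/27 + (12−18)²/18 + (51−45)²/45 + (58−54)²/54 + (13−18)²/18 + (17−9)²/9
   = 1.8148 + 2.0000 + 0.8000 + 0.2963 + 1.3889 + 7.1111
The largest term is for type 6: 7.111.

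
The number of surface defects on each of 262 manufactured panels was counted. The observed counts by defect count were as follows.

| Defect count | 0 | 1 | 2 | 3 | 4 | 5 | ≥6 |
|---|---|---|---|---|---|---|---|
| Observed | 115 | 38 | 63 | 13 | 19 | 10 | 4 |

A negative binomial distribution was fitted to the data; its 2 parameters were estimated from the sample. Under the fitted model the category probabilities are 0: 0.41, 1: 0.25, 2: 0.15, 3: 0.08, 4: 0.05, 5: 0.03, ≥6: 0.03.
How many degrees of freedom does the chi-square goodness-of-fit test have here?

4

There are k = 7 categories and 2 parameters estimated from the data, so df = 7 − 1 − 2 = 4.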